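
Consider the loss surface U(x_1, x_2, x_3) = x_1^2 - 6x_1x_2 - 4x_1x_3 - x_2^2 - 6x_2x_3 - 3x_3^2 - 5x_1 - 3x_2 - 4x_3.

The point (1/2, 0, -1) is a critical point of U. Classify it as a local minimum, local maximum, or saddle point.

saddle point

The Hessian is constant: H = [[2, -6, -4], [-6, -2, -6], [-4, -6, -6]].
Leading principal minors: Δ₁ = 2, Δ₂ = -40, Δ₃ = -88.
The minors fit neither the all-positive nor the alternating-sign pattern, so H is indefinite: a saddle point.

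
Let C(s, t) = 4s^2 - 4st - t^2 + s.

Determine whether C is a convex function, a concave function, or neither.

neither

C is quadratic, so its Hessian is the constant matrix H = [[8, -4], [-4, -2]].
det(H) = -32, tr(H) = 6.
det(H) < 0, so H is indefinite: neither convex nor concave.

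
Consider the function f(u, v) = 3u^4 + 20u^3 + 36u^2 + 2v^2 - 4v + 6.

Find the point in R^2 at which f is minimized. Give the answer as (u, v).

f(u,v) separates as P(u) + Q(v) + 6, so its minimum is min P + min Q + 6.
P'(u) = 12u(u + 2)(u + 3) vanishes at u ∈ {-3, -2, 0}; Q'(v) = 4v - 4 vanishes at v ∈ {1}.
Local minima of P (where P''>0): P(-3)=27, P(0)=0. Local minima of Q: Q(1)=-2.
So the global minimum of f is P(0) + Q(1) + 6 = 0 − 2 + 6 = 4, attained at (0, 1).

(0, 1)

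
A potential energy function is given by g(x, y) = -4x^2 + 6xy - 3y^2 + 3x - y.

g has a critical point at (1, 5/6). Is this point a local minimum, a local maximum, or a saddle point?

The Hessian of g is constant: H = [[-8, 6], [6, -6]].
det(H) = (-8)·(-6) − 6² = 12.
det(H) > 0 and tr(H) = -14 < 0, so H is negative definite and the point is a local maximum.

local maximum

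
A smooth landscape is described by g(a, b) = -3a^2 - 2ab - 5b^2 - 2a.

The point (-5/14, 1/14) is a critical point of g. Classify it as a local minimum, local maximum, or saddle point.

The Hessian of g is constant: H = [[-6, -2], [-2, -10]].
det(H) = (-6)·(-10) − (-2)² = 56.
det(H) > 0 and tr(H) = -16 < 0, so H is negative definite and the point is a local maximum.

local maximum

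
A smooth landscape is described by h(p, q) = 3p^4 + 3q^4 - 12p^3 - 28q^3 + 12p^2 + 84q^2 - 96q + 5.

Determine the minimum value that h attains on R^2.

-59

h(p,q) separates as A(p) + B(q) + 5, so its minimum is min A + min B + 5.
A'(p) = 12p(p - 2)(p - 1) vanishes at p ∈ {0, 1, 2}; B'(q) = 12(q - 4)(q - 2)(q - 1) vanishes at q ∈ {1, 2, 4}.
Local minima of A (where A''>0): A(0)=0, A(2)=0. Local minima of B: B(1)=-37, B(4)=-64.
So the global minimum of h is A(0) + B(4) + 5 = 0 − 64 + 5 = -59, attained at (0, 4).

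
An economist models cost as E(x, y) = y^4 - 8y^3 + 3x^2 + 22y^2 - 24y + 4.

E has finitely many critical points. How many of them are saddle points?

E separates as a function of x plus a function of y, so ∇E=0 decouples.
∂E/∂x = 6x = 0 at x ∈ {0}; ∂E/∂y = 4(y - 3)(y - 2)(y - 1) = 0 at y ∈ {1, 2, 3}.
The Hessian is diagonal: diag(E_xx, E_yy). Second derivatives: E_xx(0)=6; E_yy(1)=8, E_yy(2)=-4, E_yy(3)=8.
Saddle points occur where the two diagonal entries have opposite signs: (0, 2). Count: 1.

1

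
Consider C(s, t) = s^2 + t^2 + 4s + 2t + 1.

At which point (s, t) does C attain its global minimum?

(-2, -1)

C(s,t) separates as P(s) + Q(t) + 1, so its minimum is min P + min Q + 1.
P'(s) = 2s + 4 vanishes at s ∈ {-2}; Q'(t) = 2(t + 1) vanishes at t ∈ {-1}.
Local minima of P (where P''>0): P(-2)=-4. Local minima of Q: Q(-1)=-1.
So the global minimum of C is P(-2) + Q(-1) + 1 = -4 − 1 + 1 = -4, attained at (-2, -1).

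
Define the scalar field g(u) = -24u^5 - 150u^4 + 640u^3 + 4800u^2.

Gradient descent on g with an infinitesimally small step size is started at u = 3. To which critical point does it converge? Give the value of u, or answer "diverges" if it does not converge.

0

g'(u) = -120u(u - 4)(u + 4)(u + 5), so g'(3) = 20160.
Gradient descent moves in the -g' direction, i.e. u is decreasing.
The nearest critical point in that direction is u = 0, where g'' = 9600 > 0 (a local minimum). The iterate converges there.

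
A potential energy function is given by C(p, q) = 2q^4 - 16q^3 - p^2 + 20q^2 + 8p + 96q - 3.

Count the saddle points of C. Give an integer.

C separates as a function of p plus a function of q, so ∇C=0 decouples.
∂C/∂p = -2(p - 4) = 0 at p ∈ {4}; ∂C/∂q = 8(q - 4)(q - 3)(q + 1) = 0 at q ∈ {-1, 3, 4}.
The Hessian is diagonal: diag(C_pp, C_qq). Second derivatives: C_pp(4)=-2; C_qq(-1)=160, C_qq(3)=-32, C_qq(4)=40.
Saddle points occur where the two diagonal entries have opposite signs: (4, -1), (4, 4). Count: 2.

2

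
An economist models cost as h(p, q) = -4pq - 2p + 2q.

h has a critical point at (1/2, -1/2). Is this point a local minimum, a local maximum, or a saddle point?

saddle point

The Hessian of h is constant: H = [[0, -4], [-4, 0]].
det(H) = 0·0 − (-4)² = -16.
Since det(H) < 0, H is indefinite and the critical point is a saddle point.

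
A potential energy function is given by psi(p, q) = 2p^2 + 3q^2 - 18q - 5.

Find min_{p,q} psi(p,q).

-32

psi(p,q) separates as A(p) + B(q) − 5, so its minimum is min A + min B − 5.
A'(p) = 4p vanishes at p ∈ {0}; B'(q) = 6q - 18 vanishes at q ∈ {3}.
Local minima of A (where A''>0): A(0)=0. Local minima of B: B(3)=-27.
So the global minimum of psi is A(0) + B(3) − 5 = 0 − 27 − 5 = -32, attained at (0, 3).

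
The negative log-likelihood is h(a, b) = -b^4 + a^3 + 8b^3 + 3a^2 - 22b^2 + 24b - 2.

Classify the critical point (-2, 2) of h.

saddle point

The mixed partial ∂²h/∂a∂b is 0, so the Hessian at any point is diag(h_aa, h_bb) = diag(6(a + 1), 4(-3b^2 + 12b - 11)).
At (-2, 2): H = diag(-6, 4).
The eigenvalues have opposite signs, so H is indefinite: a saddle point.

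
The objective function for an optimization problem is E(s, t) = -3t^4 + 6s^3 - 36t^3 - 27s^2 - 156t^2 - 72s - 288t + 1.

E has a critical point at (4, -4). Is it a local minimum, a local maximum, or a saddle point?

saddle point

The mixed partial ∂²E/∂s∂t is 0, so the Hessian at any point is diag(E_ss, E_tt) = diag(18(2s - 3), -12(3t^2 + 18t + 26)).
At (4, -4): H = diag(90, -24).
The eigenvalues have opposite signs, so H is indefinite: a saddle point.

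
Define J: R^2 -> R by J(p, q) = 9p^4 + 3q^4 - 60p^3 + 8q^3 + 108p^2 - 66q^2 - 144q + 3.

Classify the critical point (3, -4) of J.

local minimum

The mixed partial ∂²J/∂p∂q is 0, so the Hessian at any point is diag(J_pp, J_qq) = diag(36(3p^2 - 10p + 6), 12(3q^2 + 4q - 11)).
At (3, -4): H = diag(108, 252).
Both eigenvalues are positive, so H is positive definite: a local minimum.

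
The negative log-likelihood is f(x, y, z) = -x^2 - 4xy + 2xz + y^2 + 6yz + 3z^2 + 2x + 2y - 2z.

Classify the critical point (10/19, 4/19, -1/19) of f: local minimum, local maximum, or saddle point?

The Hessian is constant: H = [[-2, -4, 2], [-4, 2, 6], [2, 6, 6]].
Leading principal minors: Δ₁ = -2, Δ₂ = -20, Δ₃ = -152.
The minors fit neither the all-positive nor the alternating-sign pattern, so H is indefinite: a saddle point.

saddle point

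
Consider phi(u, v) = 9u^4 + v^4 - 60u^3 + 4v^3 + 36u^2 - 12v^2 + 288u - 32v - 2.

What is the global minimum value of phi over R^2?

phi(u,v) separates as P(u) + Q(v) − 2, so its minimum is min P + min Q − 2.
P'(u) = 36(u - 4)(u - 2)(u + 1) vanishes at u ∈ {-1, 2, 4}; Q'(v) = 4(v - 2)(v + 1)(v + 4) vanishes at v ∈ {-4, -1, 2}.
Local minima of P (where P''>0): P(-1)=-183, P(4)=192. Local minima of Q: Q(-4)=-64, Q(2)=-64.
So the global minimum of phi is P(-1) + Q(-4) − 2 = -183 − 64 − 2 = -249, attained at (-1, -4).

-249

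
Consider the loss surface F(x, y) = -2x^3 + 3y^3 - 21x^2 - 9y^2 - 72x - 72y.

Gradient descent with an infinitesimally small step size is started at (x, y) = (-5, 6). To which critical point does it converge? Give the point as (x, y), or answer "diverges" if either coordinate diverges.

(-4, 4)

F is separable, so gradient descent decouples: x follows -∂F/∂x, y follows -∂F/∂y.
∂F/∂x = -6(x + 3)(x + 4); at x=-5 this is -12, so x increases.
∂F/∂y = 9(y - 4)(y + 2); at y=6 this is 144, so y decreases.
x converges to its nearest critical value -4 (a local min of the x-part); y converges to 4. The iterate converges to (-4, 4).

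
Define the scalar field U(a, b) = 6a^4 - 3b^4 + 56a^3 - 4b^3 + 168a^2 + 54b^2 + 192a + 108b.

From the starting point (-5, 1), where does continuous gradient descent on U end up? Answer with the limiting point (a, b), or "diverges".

U is separable, so gradient descent decouples: a follows -∂U/∂a, b follows -∂U/∂b.
∂U/∂a = 24(a + 1)(a + 2)(a + 4); at a=-5 this is -288, so a increases.
∂U/∂b = -12(b - 3)(b + 1)(b + 3); at b=1 this is 192, so b decreases.
a converges to its nearest critical value -4 (a local min of the a-part); b converges to -1. The iterate converges to (-4, -1).

(-4, -1)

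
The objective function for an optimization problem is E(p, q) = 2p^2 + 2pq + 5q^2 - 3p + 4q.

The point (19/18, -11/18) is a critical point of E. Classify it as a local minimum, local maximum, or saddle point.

The Hessian of E is constant: H = [[4, 2], [2, 10]].
det(H) = 4·10 − 2² = 36.
det(H) > 0 and tr(H) = 14 > 0, so H is positive definite and the point is a local minimum.

local minimum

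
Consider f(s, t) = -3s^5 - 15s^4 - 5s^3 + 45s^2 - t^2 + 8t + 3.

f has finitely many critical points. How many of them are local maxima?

f separates as a function of s plus a function of t, so ∇f=0 decouples.
∂f/∂s = -15s(s - 1)(s + 2)(s + 3) = 0 at s ∈ {-3, -2, 0, 1}; ∂f/∂t = -2(t - 4) = 0 at t ∈ {4}.
The Hessian is diagonal: diag(f_ss, f_tt). Second derivatives: f_ss(-3)=180, f_ss(-2)=-90, f_ss(0)=90, f_ss(1)=-180; f_tt(4)=-2.
Local maxima occur where both diagonal entries negative: (-2, 4), (1, 4). Count: 2.

2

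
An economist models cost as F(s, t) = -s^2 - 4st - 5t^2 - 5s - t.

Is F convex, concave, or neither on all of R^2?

concave

F is quadratic, so its Hessian is the constant matrix H = [[-2, -4], [-4, -10]].
det(H) = 4, tr(H) = -12.
det(H) > 0 and tr(H) < 0, so H is negative definite everywhere: concave.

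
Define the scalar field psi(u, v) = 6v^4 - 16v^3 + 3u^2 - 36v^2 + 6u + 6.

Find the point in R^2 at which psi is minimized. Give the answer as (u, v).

(-1, 3)

psi(u,v) separates as P(u) + Q(v) + 6, so its minimum is min P + min Q + 6.
P'(u) = 6u + 6 vanishes at u ∈ {-1}; Q'(v) = 24v(v - 3)(v + 1) vanishes at v ∈ {-1, 0, 3}.
Local minima of P (where P''>0): P(-1)=-3. Local minima of Q: Q(-1)=-14, Q(3)=-270.
So the global minimum of psi is P(-1) + Q(3) + 6 = -3 − 270 + 6 = -267, attained at (-1, 3).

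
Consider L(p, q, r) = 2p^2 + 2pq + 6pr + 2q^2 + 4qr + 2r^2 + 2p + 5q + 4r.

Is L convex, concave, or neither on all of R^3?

neither

L is quadratic, so its Hessian is the constant matrix H = [[4, 2, 6], [2, 4, 4], [6, 4, 4]].
Leading principal minors: 4, 12, -64.
Neither pattern holds ⇒ H is indefinite ⇒ neither convex nor concave.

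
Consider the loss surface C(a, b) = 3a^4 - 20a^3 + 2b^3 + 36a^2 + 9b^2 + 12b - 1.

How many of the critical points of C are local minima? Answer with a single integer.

C separates as a function of a plus a function of b, so ∇C=0 decouples.
∂C/∂a = 12a(a - 3)(a - 2) = 0 at a ∈ {0, 2, 3}; ∂C/∂b = 6(b + 1)(b + 2) = 0 at b ∈ {-2, -1}.
The Hessian is diagonal: diag(C_aa, C_bb). Second derivatives: C_aa(0)=72, C_aa(2)=-24, C_aa(3)=36; C_bb(-2)=-6, C_bb(-1)=6.
Local minima occur where both diagonal entries positive: (0, -1), (3, -1). Count: 2.

2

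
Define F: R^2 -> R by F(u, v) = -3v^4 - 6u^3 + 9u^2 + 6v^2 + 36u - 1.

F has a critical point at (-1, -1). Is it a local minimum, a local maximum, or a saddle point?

saddle point

The mixed partial ∂²F/∂u∂v is 0, so the Hessian at any point is diag(F_uu, F_vv) = diag(18(-2u + 1), 12(-3v^2 + 1)).
At (-1, -1): H = diag(54, -24).
The eigenvalues have opposite signs, so H is indefinite: a saddle point.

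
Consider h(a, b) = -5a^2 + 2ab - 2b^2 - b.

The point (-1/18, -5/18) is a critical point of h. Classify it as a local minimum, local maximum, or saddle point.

The Hessian of h is constant: H = [[-10, 2], [2, -4]].
det(H) = (-10)·(-4) − 2² = 36.
det(H) > 0 and tr(H) = -14 < 0, so H is negative definite and the point is a local maximum.

local maximum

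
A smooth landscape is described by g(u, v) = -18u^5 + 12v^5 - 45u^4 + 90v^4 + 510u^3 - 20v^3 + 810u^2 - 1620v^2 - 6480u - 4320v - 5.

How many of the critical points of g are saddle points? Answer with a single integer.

8

g separates as a function of u plus a function of v, so ∇g=0 decouples.
∂g/∂u = -90(u - 3)(u - 2)(u + 3)(u + 4) = 0 at u ∈ {-4, -3, 2, 3}; ∂g/∂v = 60(v - 3)(v + 2)(v + 3)(v + 4) = 0 at v ∈ {-4, -3, -2, 3}.
The Hessian is diagonal: diag(g_uu, g_vv). Second derivatives: g_uu(-4)=3780, g_uu(-3)=-2700, g_uu(2)=2700, g_uu(3)=-3780; g_vv(-4)=-840, g_vv(-3)=360, g_vv(-2)=-600, g_vv(3)=12600.
Saddle points occur where the two diagonal entries have opposite signs: (-4, -4), (-4, -2), (-3, -3), (-3, 3), (2, -4), (2, -2), (3, -3), (3, 3). Count: 8.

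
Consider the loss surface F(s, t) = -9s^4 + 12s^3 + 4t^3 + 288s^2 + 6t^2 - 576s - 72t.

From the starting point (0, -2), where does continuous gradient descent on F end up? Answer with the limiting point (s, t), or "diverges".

F is separable, so gradient descent decouples: s follows -∂F/∂s, t follows -∂F/∂t.
∂F/∂s = -36(s - 4)(s - 1)(s + 4); at s=0 this is -576, so s increases.
∂F/∂t = 12(t - 2)(t + 3); at t=-2 this is -48, so t increases.
s converges to its nearest critical value 1 (a local min of the s-part); t converges to 2. The iterate converges to (1, 2).

(1, 2)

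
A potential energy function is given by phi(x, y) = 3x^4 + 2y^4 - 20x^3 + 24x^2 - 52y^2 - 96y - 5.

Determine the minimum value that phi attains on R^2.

phi(x,y) separates as P(x) + Q(y) − 5, so its minimum is min P + min Q − 5.
P'(x) = 12x(x - 4)(x - 1) vanishes at x ∈ {0, 1, 4}; Q'(y) = 8(y - 4)(y + 1)(y + 3) vanishes at y ∈ {-3, -1, 4}.
Local minima of P (where P''>0): P(0)=0, P(4)=-128. Local minima of Q: Q(-3)=-18, Q(4)=-704.
So the global minimum of phi is P(4) + Q(4) − 5 = -128 − 704 − 5 = -837, attained at (4, 4).

-837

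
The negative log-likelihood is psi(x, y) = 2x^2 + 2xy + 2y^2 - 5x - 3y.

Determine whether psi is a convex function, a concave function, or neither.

convex

psi is quadratic, so its Hessian is the constant matrix H = [[4, 2], [2, 4]].
det(H) = 12, tr(H) = 8.
det(H) > 0 and tr(H) > 0, so H is positive definite everywhere: convex.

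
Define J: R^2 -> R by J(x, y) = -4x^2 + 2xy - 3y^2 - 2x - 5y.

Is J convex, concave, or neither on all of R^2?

concave

J is quadratic, so its Hessian is the constant matrix H = [[-8, 2], [2, -6]].
det(H) = 44, tr(H) = -14.
det(H) > 0 and tr(H) < 0, so H is negative definite everywhere: concave.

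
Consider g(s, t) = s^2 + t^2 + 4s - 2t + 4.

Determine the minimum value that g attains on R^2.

g(s,t) separates as P(s) + Q(t) + 4, so its minimum is min P + min Q + 4.
P'(s) = 2s + 4 vanishes at s ∈ {-2}; Q'(t) = 2(t - 1) vanishes at t ∈ {1}.
Local minima of P (where P''>0): P(-2)=-4. Local minima of Q: Q(1)=-1.
So the global minimum of g is P(-2) + Q(1) + 4 = -4 − 1 + 4 = -1, attained at (-2, 1).

-1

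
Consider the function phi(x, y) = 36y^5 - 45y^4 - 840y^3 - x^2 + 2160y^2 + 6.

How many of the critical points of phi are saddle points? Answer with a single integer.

2

phi separates as a function of x plus a function of y, so ∇phi=0 decouples.
∂phi/∂x = -2x = 0 at x ∈ {0}; ∂phi/∂y = 180y(y - 3)(y - 2)(y + 4) = 0 at y ∈ {-4, 0, 2, 3}.
The Hessian is diagonal: diag(phi_xx, phi_yy). Second derivatives: phi_xx(0)=-2; phi_yy(-4)=-30240, phi_yy(0)=4320, phi_yy(2)=-2160, phi_yy(3)=3780.
Saddle points occur where the two diagonal entries have opposite signs: (0, 0), (0, 3). Count: 2.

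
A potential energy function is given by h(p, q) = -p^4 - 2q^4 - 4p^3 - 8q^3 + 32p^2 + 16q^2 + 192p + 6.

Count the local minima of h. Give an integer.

1

h separates as a function of p plus a function of q, so ∇h=0 decouples.
∂h/∂p = -4(p - 4)(p + 3)(p + 4) = 0 at p ∈ {-4, -3, 4}; ∂h/∂q = -8q(q - 1)(q + 4) = 0 at q ∈ {-4, 0, 1}.
The Hessian is diagonal: diag(h_pp, h_qq). Second derivatives: h_pp(-4)=-32, h_pp(-3)=28, h_pp(4)=-224; h_qq(-4)=-160, h_qq(0)=32, h_qq(1)=-40.
Local minima occur where both diagonal entries positive: (-3, 0). Count: 1.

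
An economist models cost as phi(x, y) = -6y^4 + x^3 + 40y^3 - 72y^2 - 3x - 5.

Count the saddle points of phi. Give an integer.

3

phi separates as a function of x plus a function of y, so ∇phi=0 decouples.
∂phi/∂x = 3(x - 1)(x + 1) = 0 at x ∈ {-1, 1}; ∂phi/∂y = -24y(y - 3)(y - 2) = 0 at y ∈ {0, 2, 3}.
The Hessian is diagonal: diag(phi_xx, phi_yy). Second derivatives: phi_xx(-1)=-6, phi_xx(1)=6; phi_yy(0)=-144, phi_yy(2)=48, phi_yy(3)=-72.
Saddle points occur where the two diagonal entries have opposite signs: (-1, 2), (1, 0), (1, 3). Count: 3.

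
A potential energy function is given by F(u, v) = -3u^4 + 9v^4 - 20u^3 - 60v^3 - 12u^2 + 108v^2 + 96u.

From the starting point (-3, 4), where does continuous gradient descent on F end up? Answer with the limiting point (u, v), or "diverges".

(-2, 3)

F is separable, so gradient descent decouples: u follows -∂F/∂u, v follows -∂F/∂v.
∂F/∂u = -12(u - 1)(u + 2)(u + 4); at u=-3 this is -48, so u increases.
∂F/∂v = 36v(v - 3)(v - 2); at v=4 this is 288, so v decreases.
u converges to its nearest critical value -2 (a local min of the u-part); v converges to 3. The iterate converges to (-2, 3).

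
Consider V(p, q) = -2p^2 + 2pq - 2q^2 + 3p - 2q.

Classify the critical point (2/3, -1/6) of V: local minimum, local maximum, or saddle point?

local maximum

The Hessian of V is constant: H = [[-4, 2], [2, -4]].
det(H) = (-4)·(-4) − 2² = 12.
det(H) > 0 and tr(H) = -8 < 0, so H is negative definite and the point is a local maximum.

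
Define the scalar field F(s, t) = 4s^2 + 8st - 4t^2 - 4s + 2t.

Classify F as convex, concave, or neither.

F is quadratic, so its Hessian is the constant matrix H = [[8, 8], [8, -8]].
det(H) = -128, tr(H) = 0.
det(H) < 0, so H is indefinite: neither convex nor concave.

neither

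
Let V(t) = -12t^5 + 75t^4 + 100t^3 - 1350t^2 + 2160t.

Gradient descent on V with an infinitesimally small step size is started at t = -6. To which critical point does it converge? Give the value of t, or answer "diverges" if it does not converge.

V'(t) = -60(t - 4)(t - 3)(t - 1)(t + 3), so V'(-6) = -113400.
Gradient descent moves in the -V' direction, i.e. t is increasing.
The nearest critical point in that direction is t = -3, where V'' = 10080 > 0 (a local minimum). The iterate converges there.

-3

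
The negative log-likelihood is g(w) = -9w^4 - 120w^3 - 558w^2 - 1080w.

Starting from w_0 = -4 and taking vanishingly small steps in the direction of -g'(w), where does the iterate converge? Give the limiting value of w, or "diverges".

-3

g'(w) = -36(w + 2)(w + 3)(w + 5), so g'(-4) = -72.
Gradient descent moves in the -g' direction, i.e. w is increasing.
The nearest critical point in that direction is w = -3, where g'' = 72 > 0 (a local minimum). The iterate converges there.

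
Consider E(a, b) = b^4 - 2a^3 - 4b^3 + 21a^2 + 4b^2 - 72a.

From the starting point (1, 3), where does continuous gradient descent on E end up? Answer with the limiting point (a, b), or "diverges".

E is separable, so gradient descent decouples: a follows -∂E/∂a, b follows -∂E/∂b.
∂E/∂a = -6(a - 4)(a - 3); at a=1 this is -36, so a increases.
∂E/∂b = 4b(b - 2)(b - 1); at b=3 this is 24, so b decreases.
a converges to its nearest critical value 3 (a local min of the a-part); b converges to 2. The iterate converges to (3, 2).

(3, 2)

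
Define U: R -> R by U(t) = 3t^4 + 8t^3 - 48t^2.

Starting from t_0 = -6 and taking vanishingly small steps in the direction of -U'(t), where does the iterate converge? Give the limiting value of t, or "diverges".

U'(t) = 12t(t - 2)(t + 4), so U'(-6) = -1152.
Gradient descent moves in the -U' direction, i.e. t is increasing.
The nearest critical point in that direction is t = -4, where U'' = 288 > 0 (a local minimum). The iterate converges there.

-4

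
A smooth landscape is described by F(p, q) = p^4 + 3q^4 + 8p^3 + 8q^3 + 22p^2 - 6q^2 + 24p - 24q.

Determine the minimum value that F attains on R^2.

F(p,q) separates as A(p) + B(q), so its minimum is min A + min B.
A'(p) = 4(p + 1)(p + 2)(p + 3) vanishes at p ∈ {-3, -2, -1}; B'(q) = 12(q - 1)(q + 1)(q + 2) vanishes at q ∈ {-2, -1, 1}.
Local minima of A (where A''>0): A(-3)=-9, A(-1)=-9. Local minima of B: B(-2)=8, B(1)=-19.
So the global minimum of F is A(-3) + B(1) = -9 − 19 = -28, attained at (-3, 1).

-28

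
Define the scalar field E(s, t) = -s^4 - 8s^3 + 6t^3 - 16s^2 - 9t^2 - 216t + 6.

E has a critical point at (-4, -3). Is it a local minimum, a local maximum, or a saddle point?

The mixed partial ∂²E/∂s∂t is 0, so the Hessian at any point is diag(E_ss, E_tt) = diag(-4(3s^2 + 12s + 8), 18(2t - 1)).
At (-4, -3): H = diag(-32, -126).
Both eigenvalues are negative, so H is negative definite: a local maximum.

local maximum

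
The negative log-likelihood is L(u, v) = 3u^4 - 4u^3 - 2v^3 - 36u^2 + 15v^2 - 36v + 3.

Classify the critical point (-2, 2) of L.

local minimum

The mixed partial ∂²L/∂u∂v is 0, so the Hessian at any point is diag(L_uu, L_vv) = diag(12(3u^2 - 2u - 6), 6(-2v + 5)).
At (-2, 2): H = diag(120, 6).
Both eigenvalues are positive, so H is positive definite: a local minimum.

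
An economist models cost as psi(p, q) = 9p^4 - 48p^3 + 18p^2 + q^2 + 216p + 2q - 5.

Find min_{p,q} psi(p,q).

-147

psi(p,q) separates as A(p) + B(q) − 5, so its minimum is min A + min B − 5.
A'(p) = 36(p - 3)(p - 2)(p + 1) vanishes at p ∈ {-1, 2, 3}; B'(q) = 2q + 2 vanishes at q ∈ {-1}.
Local minima of A (where A''>0): A(-1)=-141, A(3)=243. Local minima of B: B(-1)=-1.
So the global minimum of psi is A(-1) + B(-1) − 5 = -141 − 1 − 5 = -147, attained at (-1, -1).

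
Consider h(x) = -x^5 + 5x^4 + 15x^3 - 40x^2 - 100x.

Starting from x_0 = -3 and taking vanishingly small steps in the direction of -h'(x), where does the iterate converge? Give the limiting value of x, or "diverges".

h'(x) = -5(x - 5)(x - 2)(x + 1)(x + 2), so h'(-3) = -400.
Gradient descent moves in the -h' direction, i.e. x is increasing.
The nearest critical point in that direction is x = -2, where h'' = 140 > 0 (a local minimum). The iterate converges there.

-2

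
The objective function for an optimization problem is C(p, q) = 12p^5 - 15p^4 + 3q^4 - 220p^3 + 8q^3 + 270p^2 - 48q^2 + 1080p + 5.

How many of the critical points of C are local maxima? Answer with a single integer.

C separates as a function of p plus a function of q, so ∇C=0 decouples.
∂C/∂p = 60(p - 3)(p - 2)(p + 1)(p + 3) = 0 at p ∈ {-3, -1, 2, 3}; ∂C/∂q = 12q(q - 2)(q + 4) = 0 at q ∈ {-4, 0, 2}.
The Hessian is diagonal: diag(C_pp, C_qq). Second derivatives: C_pp(-3)=-3600, C_pp(-1)=1440, C_pp(2)=-900, C_pp(3)=1440; C_qq(-4)=288, C_qq(0)=-96, C_qq(2)=144.
Local maxima occur where both diagonal entries negative: (-3, 0), (2, 0). Count: 2.

2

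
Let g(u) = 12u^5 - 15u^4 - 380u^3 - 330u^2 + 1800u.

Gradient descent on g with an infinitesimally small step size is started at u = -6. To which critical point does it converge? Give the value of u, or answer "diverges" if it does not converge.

diverges

g'(u) = 60(u - 5)(u - 1)(u + 2)(u + 3), so g'(-6) = 55440.
Gradient descent moves in the -g' direction, i.e. u is decreasing.
There is no critical point below u=-6, and g' keeps the same sign, so the iterate runs off to −∞.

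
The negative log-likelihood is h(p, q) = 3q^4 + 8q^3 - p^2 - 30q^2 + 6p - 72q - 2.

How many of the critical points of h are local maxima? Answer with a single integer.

h separates as a function of p plus a function of q, so ∇h=0 decouples.
∂h/∂p = -2(p - 3) = 0 at p ∈ {3}; ∂h/∂q = 12(q - 2)(q + 1)(q + 3) = 0 at q ∈ {-3, -1, 2}.
The Hessian is diagonal: diag(h_pp, h_qq). Second derivatives: h_pp(3)=-2; h_qq(-3)=120, h_qq(-1)=-72, h_qq(2)=180.
Local maxima occur where both diagonal entries negative: (3, -1). Count: 1.

1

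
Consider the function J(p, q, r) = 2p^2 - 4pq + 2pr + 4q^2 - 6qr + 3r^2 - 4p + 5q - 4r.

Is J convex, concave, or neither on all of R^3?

J is quadratic, so its Hessian is the constant matrix H = [[4, -4, 2], [-4, 8, -6], [2, -6, 6]].
Leading principal minors: 4, 16, 16.
All positive ⇒ H ≻ 0 ⇒ convex.

convex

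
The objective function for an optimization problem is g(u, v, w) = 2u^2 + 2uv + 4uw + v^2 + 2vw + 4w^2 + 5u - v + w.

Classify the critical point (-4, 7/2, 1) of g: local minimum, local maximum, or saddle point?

local minimum

The Hessian is constant: H = [[4, 2, 4], [2, 2, 2], [4, 2, 8]].
Leading principal minors: Δ₁ = 4, Δ₂ = 4, Δ₃ = 16.
All leading minors are positive, so H is positive definite: a local minimum.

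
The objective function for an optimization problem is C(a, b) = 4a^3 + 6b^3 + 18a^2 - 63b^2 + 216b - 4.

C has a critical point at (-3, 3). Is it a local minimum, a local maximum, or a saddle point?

local maximum

The mixed partial ∂²C/∂a∂b is 0, so the Hessian at any point is diag(C_aa, C_bb) = diag(12(2a + 3), 18(2b - 7)).
At (-3, 3): H = diag(-36, -18).
Both eigenvalues are negative, so H is negative definite: a local maximum.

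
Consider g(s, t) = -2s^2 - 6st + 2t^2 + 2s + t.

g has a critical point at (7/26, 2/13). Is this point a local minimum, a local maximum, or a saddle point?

The Hessian of g is constant: H = [[-4, -6], [-6, 4]].
det(H) = (-4)·4 − (-6)² = -52.
Since det(H) < 0, H is indefinite and the critical point is a saddle point.

saddle point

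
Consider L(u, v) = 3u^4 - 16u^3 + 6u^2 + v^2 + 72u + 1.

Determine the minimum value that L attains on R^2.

-46

L(u,v) separates as P(u) + Q(v) + 1, so its minimum is min P + min Q + 1.
P'(u) = 12(u - 3)(u - 2)(u + 1) vanishes at u ∈ {-1, 2, 3}; Q'(v) = 2v vanishes at v ∈ {0}.
Local minima of P (where P''>0): P(-1)=-47, P(3)=81. Local minima of Q: Q(0)=0.
So the global minimum of L is P(-1) + Q(0) + 1 = -47 + 0 + 1 = -46, attained at (-1, 0).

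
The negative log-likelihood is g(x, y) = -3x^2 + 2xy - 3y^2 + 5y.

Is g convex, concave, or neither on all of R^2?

g is quadratic, so its Hessian is the constant matrix H = [[-6, 2], [2, -6]].
det(H) = 32, tr(H) = -12.
det(H) > 0 and tr(H) < 0, so H is negative definite everywhere: concave.

concave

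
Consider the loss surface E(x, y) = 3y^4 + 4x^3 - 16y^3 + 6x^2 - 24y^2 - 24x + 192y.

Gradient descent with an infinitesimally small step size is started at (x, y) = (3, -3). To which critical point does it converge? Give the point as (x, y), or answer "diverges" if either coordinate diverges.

(1, -2)

E is separable, so gradient descent decouples: x follows -∂E/∂x, y follows -∂E/∂y.
∂E/∂x = 12(x - 1)(x + 2); at x=3 this is 120, so x decreases.
∂E/∂y = 12(y - 4)(y - 2)(y + 2); at y=-3 this is -420, so y increases.
x converges to its nearest critical value 1 (a local min of the x-part); y converges to -2. The iterate converges to (1, -2).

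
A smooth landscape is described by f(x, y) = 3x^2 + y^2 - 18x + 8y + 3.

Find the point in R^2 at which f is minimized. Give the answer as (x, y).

f(x,y) separates as P(x) + Q(y) + 3, so its minimum is min P + min Q + 3.
P'(x) = 6x - 18 vanishes at x ∈ {3}; Q'(y) = 2y + 8 vanishes at y ∈ {-4}.
Local minima of P (where P''>0): P(3)=-27. Local minima of Q: Q(-4)=-16.
So the global minimum of f is P(3) + Q(-4) + 3 = -27 − 16 + 3 = -40, attained at (3, -4).

(3, -4)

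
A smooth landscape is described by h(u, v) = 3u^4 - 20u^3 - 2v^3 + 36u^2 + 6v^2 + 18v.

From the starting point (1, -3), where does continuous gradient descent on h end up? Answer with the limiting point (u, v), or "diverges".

h is separable, so gradient descent decouples: u follows -∂h/∂u, v follows -∂h/∂v.
∂h/∂u = 12u(u - 3)(u - 2); at u=1 this is 24, so u decreases.
∂h/∂v = -6(v - 3)(v + 1); at v=-3 this is -72, so v increases.
u converges to its nearest critical value 0 (a local min of the u-part); v converges to -1. The iterate converges to (0, -1).

(0, -1)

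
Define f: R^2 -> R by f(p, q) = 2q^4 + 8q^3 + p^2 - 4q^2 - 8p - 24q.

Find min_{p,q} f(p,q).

-34

f(p,q) separates as A(p) + B(q), so its minimum is min A + min B.
A'(p) = 2p - 8 vanishes at p ∈ {4}; B'(q) = 8(q - 1)(q + 1)(q + 3) vanishes at q ∈ {-3, -1, 1}.
Local minima of A (where A''>0): A(4)=-16. Local minima of B: B(-3)=-18, B(1)=-18.
So the global minimum of f is A(4) + B(-3) = -16 − 18 = -34, attained at (4, -3).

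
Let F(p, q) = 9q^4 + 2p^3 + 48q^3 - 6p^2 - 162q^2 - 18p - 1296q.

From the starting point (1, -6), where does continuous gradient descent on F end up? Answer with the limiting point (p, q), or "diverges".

F is separable, so gradient descent decouples: p follows -∂F/∂p, q follows -∂F/∂q.
∂F/∂p = 6(p - 3)(p + 1); at p=1 this is -24, so p increases.
∂F/∂q = 36(q - 3)(q + 3)(q + 4); at q=-6 this is -1944, so q increases.
p converges to its nearest critical value 3 (a local min of the p-part); q converges to -4. The iterate converges to (3, -4).

(3, -4)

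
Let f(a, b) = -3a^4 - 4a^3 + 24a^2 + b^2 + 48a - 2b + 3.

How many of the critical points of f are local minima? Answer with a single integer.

f separates as a function of a plus a function of b, so ∇f=0 decouples.
∂f/∂a = -12(a - 2)(a + 1)(a + 2) = 0 at a ∈ {-2, -1, 2}; ∂f/∂b = 2(b - 1) = 0 at b ∈ {1}.
The Hessian is diagonal: diag(f_aa, f_bb). Second derivatives: f_aa(-2)=-48, f_aa(-1)=36, f_aa(2)=-144; f_bb(1)=2.
Local minima occur where both diagonal entries positive: (-1, 1). Count: 1.

1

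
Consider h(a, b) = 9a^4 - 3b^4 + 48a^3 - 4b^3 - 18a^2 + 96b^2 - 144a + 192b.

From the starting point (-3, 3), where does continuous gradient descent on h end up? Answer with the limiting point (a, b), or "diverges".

h is separable, so gradient descent decouples: a follows -∂h/∂a, b follows -∂h/∂b.
∂h/∂a = 36(a - 1)(a + 1)(a + 4); at a=-3 this is 288, so a decreases.
∂h/∂b = -12(b - 4)(b + 1)(b + 4); at b=3 this is 336, so b decreases.
a converges to its nearest critical value -4 (a local min of the a-part); b converges to -1. The iterate converges to (-4, -1).

(-4, -1)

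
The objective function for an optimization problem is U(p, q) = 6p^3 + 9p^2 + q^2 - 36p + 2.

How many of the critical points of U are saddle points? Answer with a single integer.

1

U separates as a function of p plus a function of q, so ∇U=0 decouples.
∂U/∂p = 18(p - 1)(p + 2) = 0 at p ∈ {-2, 1}; ∂U/∂q = 2q = 0 at q ∈ {0}.
The Hessian is diagonal: diag(U_pp, U_qq). Second derivatives: U_pp(-2)=-54, U_pp(1)=54; U_qq(0)=2.
Saddle points occur where the two diagonal entries have opposite signs: (-2, 0). Count: 1.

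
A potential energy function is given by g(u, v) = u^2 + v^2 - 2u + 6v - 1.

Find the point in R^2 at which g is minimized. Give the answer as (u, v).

g(u,v) separates as P(u) + Q(v) − 1, so its minimum is min P + min Q − 1.
P'(u) = 2u - 2 vanishes at u ∈ {1}; Q'(v) = 2v + 6 vanishes at v ∈ {-3}.
Local minima of P (where P''>0): P(1)=-1. Local minima of Q: Q(-3)=-9.
So the global minimum of g is P(1) + Q(-3) − 1 = -1 − 9 − 1 = -11, attained at (1, -3).

(1, -3)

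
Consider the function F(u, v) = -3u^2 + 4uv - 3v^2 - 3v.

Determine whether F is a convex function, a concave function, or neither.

F is quadratic, so its Hessian is the constant matrix H = [[-6, 4], [4, -6]].
det(H) = 20, tr(H) = -12.
det(H) > 0 and tr(H) < 0, so H is negative definite everywhere: concave.

concave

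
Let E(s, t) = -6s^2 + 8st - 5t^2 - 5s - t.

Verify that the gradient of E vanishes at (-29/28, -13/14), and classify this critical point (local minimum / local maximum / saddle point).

local maximum

∇E = (-12s + 8t - 5, 8s - 10t - 1); substituting (-29/28, -13/14) gives ∇E = (0, 0), so (-29/28, -13/14) is indeed a critical point.
The Hessian of E is constant: H = [[-12, 8], [8, -10]].
det(H) = (-12)·(-10) − 8² = 56.
det(H) > 0 and tr(H) = -22 < 0, so H is negative definite and the point is a local maximum.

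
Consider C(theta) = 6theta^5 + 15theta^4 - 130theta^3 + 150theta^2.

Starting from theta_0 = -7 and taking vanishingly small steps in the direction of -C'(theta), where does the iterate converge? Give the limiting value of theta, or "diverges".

C'(theta) = 30theta(theta - 2)(theta - 1)(theta + 5), so C'(-7) = 30240.
Gradient descent moves in the -C' direction, i.e. theta is decreasing.
There is no critical point below theta=-7, and C' keeps the same sign, so the iterate runs off to −∞.

diverges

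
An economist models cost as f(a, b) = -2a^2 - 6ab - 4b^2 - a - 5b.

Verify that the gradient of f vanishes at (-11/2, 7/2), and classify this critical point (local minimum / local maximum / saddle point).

∇f = (-4a - 6b - 1, -6a - 8b - 5); substituting (-11/2, 7/2) gives ∇f = (0, 0), so (-11/2, 7/2) is indeed a critical point.
The Hessian of f is constant: H = [[-4, -6], [-6, -8]].
det(H) = (-4)·(-8) − (-6)² = -4.
Since det(H) < 0, H is indefinite and the critical point is a saddle point.

saddle point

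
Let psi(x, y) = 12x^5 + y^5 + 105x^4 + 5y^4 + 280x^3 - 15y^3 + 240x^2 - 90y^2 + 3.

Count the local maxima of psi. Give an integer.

psi separates as a function of x plus a function of y, so ∇psi=0 decouples.
∂psi/∂x = 60x(x + 1)(x + 2)(x + 4) = 0 at x ∈ {-4, -2, -1, 0}; ∂psi/∂y = 5y(y - 3)(y + 3)(y + 4) = 0 at y ∈ {-4, -3, 0, 3}.
The Hessian is diagonal: diag(psi_xx, psi_yy). Second derivatives: psi_xx(-4)=-1440, psi_xx(-2)=240, psi_xx(-1)=-180, psi_xx(0)=480; psi_yy(-4)=-140, psi_yy(-3)=90, psi_yy(0)=-180, psi_yy(3)=630.
Local maxima occur where both diagonal entries negative: (-4, -4), (-4, 0), (-1, -4), (-1, 0). Count: 4.

4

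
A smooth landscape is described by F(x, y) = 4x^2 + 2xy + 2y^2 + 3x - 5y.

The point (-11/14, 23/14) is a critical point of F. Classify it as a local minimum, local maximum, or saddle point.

local minimum

The Hessian of F is constant: H = [[8, 2], [2, 4]].
det(H) = 8·4 − 2² = 28.
det(H) > 0 and tr(H) = 12 > 0, so H is positive definite and the point is a local minimum.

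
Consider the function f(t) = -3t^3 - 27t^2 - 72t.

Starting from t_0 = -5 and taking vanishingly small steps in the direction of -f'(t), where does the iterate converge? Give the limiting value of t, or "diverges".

-4

f'(t) = -9(t + 2)(t + 4), so f'(-5) = -27.
Gradient descent moves in the -f' direction, i.e. t is increasing.
The nearest critical point in that direction is t = -4, where f'' = 18 > 0 (a local minimum). The iterate converges there.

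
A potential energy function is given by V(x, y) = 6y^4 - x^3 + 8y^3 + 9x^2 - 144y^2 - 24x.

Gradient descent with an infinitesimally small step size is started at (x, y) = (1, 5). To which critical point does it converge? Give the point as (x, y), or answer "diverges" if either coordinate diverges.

(2, 3)

V is separable, so gradient descent decouples: x follows -∂V/∂x, y follows -∂V/∂y.
∂V/∂x = -3(x - 4)(x - 2); at x=1 this is -9, so x increases.
∂V/∂y = 24y(y - 3)(y + 4); at y=5 this is 2160, so y decreases.
x converges to its nearest critical value 2 (a local min of the x-part); y converges to 3. The iterate converges to (2, 3).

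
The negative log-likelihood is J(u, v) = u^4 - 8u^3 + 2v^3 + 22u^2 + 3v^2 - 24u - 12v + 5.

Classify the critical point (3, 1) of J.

local minimum

The mixed partial ∂²J/∂u∂v is 0, so the Hessian at any point is diag(J_uu, J_vv) = diag(4(3u^2 - 12u + 11), 6(2v + 1)).
At (3, 1): H = diag(8, 18).
Both eigenvalues are positive, so H is positive definite: a local minimum.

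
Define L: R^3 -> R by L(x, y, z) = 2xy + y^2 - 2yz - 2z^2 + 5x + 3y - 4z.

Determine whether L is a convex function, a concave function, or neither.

neither

L is quadratic, so its Hessian is the constant matrix H = [[0, 2, 0], [2, 2, -2], [0, -2, -4]].
Leading principal minors: 0, -4, 16.
Neither pattern holds ⇒ H is indefinite ⇒ neither convex nor concave.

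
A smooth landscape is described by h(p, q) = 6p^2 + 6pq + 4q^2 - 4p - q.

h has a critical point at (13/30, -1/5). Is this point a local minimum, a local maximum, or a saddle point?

The Hessian of h is constant: H = [[12, 6], [6, 8]].
det(H) = 12·8 − 6² = 60.
det(H) > 0 and tr(H) = 20 > 0, so H is positive definite and the point is a local minimum.

local minimum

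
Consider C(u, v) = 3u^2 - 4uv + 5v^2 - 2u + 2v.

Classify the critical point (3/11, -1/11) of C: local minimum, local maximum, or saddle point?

local minimum

The Hessian of C is constant: H = [[6, -4], [-4, 10]].
det(H) = 6·10 − (-4)² = 44.
det(H) > 0 and tr(H) = 16 > 0, so H is positive definite and the point is a local minimum.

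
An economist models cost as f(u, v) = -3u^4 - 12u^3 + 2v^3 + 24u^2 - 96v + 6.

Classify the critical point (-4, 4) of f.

The mixed partial ∂²f/∂u∂v is 0, so the Hessian at any point is diag(f_uu, f_vv) = diag(12(-3u^2 - 6u + 4), 12v).
At (-4, 4): H = diag(-240, 48).
The eigenvalues have opposite signs, so H is indefinite: a saddle point.

saddle point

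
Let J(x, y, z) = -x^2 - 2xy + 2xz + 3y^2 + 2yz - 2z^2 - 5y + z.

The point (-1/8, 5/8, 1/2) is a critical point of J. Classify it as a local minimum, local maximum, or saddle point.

saddle point

The Hessian is constant: H = [[-2, -2, 2], [-2, 6, 2], [2, 2, -4]].
Leading principal minors: Δ₁ = -2, Δ₂ = -16, Δ₃ = 32.
The minors fit neither the all-positive nor the alternating-sign pattern, so H is indefinite: a saddle point.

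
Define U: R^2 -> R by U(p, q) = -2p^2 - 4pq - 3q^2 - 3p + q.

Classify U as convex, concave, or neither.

U is quadratic, so its Hessian is the constant matrix H = [[-4, -4], [-4, -6]].
det(H) = 8, tr(H) = -10.
det(H) > 0 and tr(H) < 0, so H is negative definite everywhere: concave.

concave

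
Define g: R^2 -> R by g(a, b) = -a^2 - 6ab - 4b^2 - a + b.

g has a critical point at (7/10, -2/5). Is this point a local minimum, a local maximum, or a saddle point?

The Hessian of g is constant: H = [[-2, -6], [-6, -8]].
det(H) = (-2)·(-8) − (-6)² = -20.
Since det(H) < 0, H is indefinite and the critical point is a saddle point.

saddle point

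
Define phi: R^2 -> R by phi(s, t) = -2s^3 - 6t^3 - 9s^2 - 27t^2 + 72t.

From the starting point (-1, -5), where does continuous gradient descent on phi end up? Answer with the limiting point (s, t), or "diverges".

phi is separable, so gradient descent decouples: s follows -∂phi/∂s, t follows -∂phi/∂t.
∂phi/∂s = -6s(s + 3); at s=-1 this is 12, so s decreases.
∂phi/∂t = -18(t - 1)(t + 4); at t=-5 this is -108, so t increases.
s converges to its nearest critical value -3 (a local min of the s-part); t converges to -4. The iterate converges to (-3, -4).

(-3, -4)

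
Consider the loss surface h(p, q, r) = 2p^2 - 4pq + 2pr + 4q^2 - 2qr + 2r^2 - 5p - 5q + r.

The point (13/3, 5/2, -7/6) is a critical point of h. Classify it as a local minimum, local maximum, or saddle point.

The Hessian is constant: H = [[4, -4, 2], [-4, 8, -2], [2, -2, 4]].
Leading principal minors: Δ₁ = 4, Δ₂ = 16, Δ₃ = 48.
All leading minors are positive, so H is positive definite: a local minimum.

local minimum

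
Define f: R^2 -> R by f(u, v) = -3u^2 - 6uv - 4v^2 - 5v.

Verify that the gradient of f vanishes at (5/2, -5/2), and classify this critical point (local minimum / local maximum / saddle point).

local maximum

∇f = (-6u - 6v, -6u - 8v - 5); substituting (5/2, -5/2) gives ∇f = (0, 0), so (5/2, -5/2) is indeed a critical point.
The Hessian of f is constant: H = [[-6, -6], [-6, -8]].
det(H) = (-6)·(-8) − (-6)² = 12.
det(H) > 0 and tr(H) = -14 < 0, so H is negative definite and the point is a local maximum.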